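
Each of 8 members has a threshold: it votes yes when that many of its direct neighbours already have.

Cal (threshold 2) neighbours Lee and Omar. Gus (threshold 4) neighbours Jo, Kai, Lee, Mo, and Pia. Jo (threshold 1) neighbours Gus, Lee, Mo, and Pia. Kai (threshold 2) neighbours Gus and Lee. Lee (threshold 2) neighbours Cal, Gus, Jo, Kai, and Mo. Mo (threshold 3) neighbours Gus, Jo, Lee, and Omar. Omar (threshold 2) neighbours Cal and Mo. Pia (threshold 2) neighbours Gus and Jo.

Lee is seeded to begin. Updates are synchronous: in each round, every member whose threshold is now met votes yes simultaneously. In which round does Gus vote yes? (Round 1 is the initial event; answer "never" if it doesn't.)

never

Round 1 — Lee votes yes (initial).
Round 2 — checking thresholds:
  Cal: 1 of 2 neighbours < 2, not yet.
  Gus: 1 of 5 neighbours < 4, not yet.
  Jo: 1 of 4 neighbours ≥ 1, votes yes.
  Kai: 1 of 2 neighbours < 2, not yet.
  Mo: 1 of 4 neighbours < 3, not yet.
Round 3 — no new yes votes; cascade stops.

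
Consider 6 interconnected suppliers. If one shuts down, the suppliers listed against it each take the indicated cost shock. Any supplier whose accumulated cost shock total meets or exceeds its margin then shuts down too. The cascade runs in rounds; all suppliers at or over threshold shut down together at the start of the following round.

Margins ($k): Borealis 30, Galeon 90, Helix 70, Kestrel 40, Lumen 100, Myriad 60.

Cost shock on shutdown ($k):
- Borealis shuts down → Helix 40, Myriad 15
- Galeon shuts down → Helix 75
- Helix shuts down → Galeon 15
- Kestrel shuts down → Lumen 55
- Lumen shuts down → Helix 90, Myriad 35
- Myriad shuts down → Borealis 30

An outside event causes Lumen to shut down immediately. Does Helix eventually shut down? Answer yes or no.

yes

Round 1 — Lumen shuts down (initial).
  Helix: +90 → 90 ≥ 70
  Myriad: +35 → 35 < 60
Round 2 — Helix shuts down.
  Galeon: +15 → 15 < 90
No further shutdowns.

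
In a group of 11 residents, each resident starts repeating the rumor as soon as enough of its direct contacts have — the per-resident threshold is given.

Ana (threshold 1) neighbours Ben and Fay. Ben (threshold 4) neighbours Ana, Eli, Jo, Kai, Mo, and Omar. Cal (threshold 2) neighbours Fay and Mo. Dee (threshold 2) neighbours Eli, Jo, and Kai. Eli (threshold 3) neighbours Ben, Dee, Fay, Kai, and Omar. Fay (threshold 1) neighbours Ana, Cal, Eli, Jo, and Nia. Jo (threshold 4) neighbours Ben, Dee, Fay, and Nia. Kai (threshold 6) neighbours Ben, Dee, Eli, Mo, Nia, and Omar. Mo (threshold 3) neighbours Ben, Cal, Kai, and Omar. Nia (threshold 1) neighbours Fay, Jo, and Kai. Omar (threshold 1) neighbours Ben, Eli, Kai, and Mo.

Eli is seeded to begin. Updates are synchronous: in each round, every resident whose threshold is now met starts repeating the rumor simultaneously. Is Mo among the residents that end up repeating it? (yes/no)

no

Round 1 — Eli starts repeating the rumor (initial).
Round 2 — checking thresholds:
  Ben: 1 of 6 neighbours < 4, not yet.
  Dee: 1 of 3 neighbours < 2, not yet.
  Fay: 1 of 5 neighbours ≥ 1, starts repeating the rumor.
  Kai: 1 of 6 neighbours < 6, not yet.
  Omar: 1 of 4 neighbours ≥ 1, starts repeating the rumor.
Round 3 — checking thresholds:
  Ana: 1 of 2 neighbours ≥ 1, starts repeating the rumor.
  Ben: 2 of 6 neighbours < 4, not yet.
  Cal: 1 of 2 neighbours < 2, not yet.
  Dee: 1 of 3 neighbours < 2, not yet.
  Jo: 1 of 4 neighbours < 4, not yet.
  Kai: 2 of 6 neighbours < 6, not yet.
  Mo: 1 of 4 neighbours < 3, not yet.
  Nia: 1 of 3 neighbours ≥ 1, starts repeating the rumor.
Round 4 — no new spreads; cascade stops.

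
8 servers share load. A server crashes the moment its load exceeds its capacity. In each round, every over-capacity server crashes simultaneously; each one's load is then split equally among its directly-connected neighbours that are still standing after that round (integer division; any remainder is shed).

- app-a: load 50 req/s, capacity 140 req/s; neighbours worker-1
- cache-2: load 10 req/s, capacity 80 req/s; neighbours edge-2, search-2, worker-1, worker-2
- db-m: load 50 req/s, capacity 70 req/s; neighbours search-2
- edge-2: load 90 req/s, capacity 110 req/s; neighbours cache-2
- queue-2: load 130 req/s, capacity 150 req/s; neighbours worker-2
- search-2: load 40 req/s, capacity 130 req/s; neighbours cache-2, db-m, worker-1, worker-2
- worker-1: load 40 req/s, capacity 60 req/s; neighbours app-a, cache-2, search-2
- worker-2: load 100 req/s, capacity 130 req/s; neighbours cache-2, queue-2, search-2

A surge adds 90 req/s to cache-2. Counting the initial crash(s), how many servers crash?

Round 1 — cache-2 at 100 > 80. cache-2 crashes.
  cache-2 sheds 100 req/s to edge-2, search-2, worker-1, worker-2: 25 each.
    edge-2: 90+25 = 115 > 110
    search-2: 40+25 = 65 ≤ 130
    worker-1: 40+25 = 65 > 60
    worker-2: 100+25 = 125 ≤ 130
Round 2 — edge-2, worker-1 crash.
  edge-2 sheds 115 req/s: no online neighbours, lost.
  worker-1 sheds 65 req/s to app-a, search-2: 32 each (1 lost).
    app-a: 50+32 = 82 ≤ 140
    search-2: 65+32 = 97 ≤ 130
No further crashes.

3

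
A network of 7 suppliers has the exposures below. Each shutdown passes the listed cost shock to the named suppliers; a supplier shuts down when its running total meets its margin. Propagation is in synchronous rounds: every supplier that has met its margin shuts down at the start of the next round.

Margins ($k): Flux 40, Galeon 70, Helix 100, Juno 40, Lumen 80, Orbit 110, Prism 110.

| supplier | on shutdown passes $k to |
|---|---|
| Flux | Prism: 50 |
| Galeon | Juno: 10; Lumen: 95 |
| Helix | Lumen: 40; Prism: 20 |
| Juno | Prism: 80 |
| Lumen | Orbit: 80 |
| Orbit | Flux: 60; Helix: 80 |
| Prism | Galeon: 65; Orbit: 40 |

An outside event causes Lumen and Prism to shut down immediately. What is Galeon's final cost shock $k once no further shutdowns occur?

65

Round 1 — Lumen, Prism shut down (initial).
  Galeon: +65 → 65 < 70
  Orbit: +80+40 → 120 ≥ 110
Round 2 — Orbit shuts down.
  Flux: +60 → 60 ≥ 40
  Helix: +80 → 80 < 100
Round 3 — Flux shuts down.
No further shutdowns.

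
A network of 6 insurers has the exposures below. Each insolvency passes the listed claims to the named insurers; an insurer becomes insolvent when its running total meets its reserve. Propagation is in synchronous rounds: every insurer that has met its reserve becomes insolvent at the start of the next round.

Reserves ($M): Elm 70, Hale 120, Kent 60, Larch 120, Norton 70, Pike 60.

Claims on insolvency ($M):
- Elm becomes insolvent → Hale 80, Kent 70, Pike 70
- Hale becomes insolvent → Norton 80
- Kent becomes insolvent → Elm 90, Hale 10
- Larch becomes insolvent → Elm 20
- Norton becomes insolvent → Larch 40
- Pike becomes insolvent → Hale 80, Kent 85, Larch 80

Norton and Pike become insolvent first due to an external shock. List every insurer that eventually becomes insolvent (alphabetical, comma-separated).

Elm, Hale, Kent, Larch, Norton, Pike

Round 1 — Norton, Pike become insolvent (initial).
  Hale: +80 → 80 < 120
  Kent: +85 → 85 ≥ 60
  Larch: +40+80 → 120 ≥ 120
Round 2 — Kent, Larch become insolvent.
  Elm: +90+20 → 110 ≥ 70
  Hale: +10 → 90 < 120
Round 3 — Elm becomes insolvent.
  Hale: +80 → 170 ≥ 120
Round 4 — Hale becomes insolvent.
No further insolvencies.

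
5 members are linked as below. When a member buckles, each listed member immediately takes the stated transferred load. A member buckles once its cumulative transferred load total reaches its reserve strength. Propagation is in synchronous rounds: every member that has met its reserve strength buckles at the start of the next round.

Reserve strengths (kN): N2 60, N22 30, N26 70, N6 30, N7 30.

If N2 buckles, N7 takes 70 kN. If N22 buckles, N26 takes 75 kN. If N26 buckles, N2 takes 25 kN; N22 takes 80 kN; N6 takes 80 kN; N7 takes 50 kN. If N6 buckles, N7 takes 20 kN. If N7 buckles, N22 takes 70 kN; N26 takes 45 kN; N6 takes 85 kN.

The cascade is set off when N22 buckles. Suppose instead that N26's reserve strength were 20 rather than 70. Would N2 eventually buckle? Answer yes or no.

no

With N26's reserve strength at 20:
Round 1 — N22 buckles (initial).
  N26: +75 → 75 ≥ 20
Round 2 — N26 buckles.
  N2: +25 → 25 < 60
  N6: +80 → 80 ≥ 30
  N7: +50 → 50 ≥ 30
Round 3 — N6, N7 buckle.
No further bucklings.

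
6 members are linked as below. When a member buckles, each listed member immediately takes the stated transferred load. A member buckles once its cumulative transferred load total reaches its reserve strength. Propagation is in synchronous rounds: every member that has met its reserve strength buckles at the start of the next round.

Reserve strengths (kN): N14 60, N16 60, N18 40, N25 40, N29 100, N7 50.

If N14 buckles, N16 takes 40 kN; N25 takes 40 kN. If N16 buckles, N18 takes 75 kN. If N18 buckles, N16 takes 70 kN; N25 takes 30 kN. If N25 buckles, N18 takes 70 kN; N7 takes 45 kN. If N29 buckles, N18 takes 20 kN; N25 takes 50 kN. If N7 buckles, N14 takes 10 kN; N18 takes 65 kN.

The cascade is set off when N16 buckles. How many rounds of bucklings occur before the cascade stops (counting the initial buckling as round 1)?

Round 1 — N16 buckles (initial).
  N18: +75 → 75 ≥ 40
Round 2 — N18 buckles.
  N25: +30 → 30 < 40
No further bucklings.

2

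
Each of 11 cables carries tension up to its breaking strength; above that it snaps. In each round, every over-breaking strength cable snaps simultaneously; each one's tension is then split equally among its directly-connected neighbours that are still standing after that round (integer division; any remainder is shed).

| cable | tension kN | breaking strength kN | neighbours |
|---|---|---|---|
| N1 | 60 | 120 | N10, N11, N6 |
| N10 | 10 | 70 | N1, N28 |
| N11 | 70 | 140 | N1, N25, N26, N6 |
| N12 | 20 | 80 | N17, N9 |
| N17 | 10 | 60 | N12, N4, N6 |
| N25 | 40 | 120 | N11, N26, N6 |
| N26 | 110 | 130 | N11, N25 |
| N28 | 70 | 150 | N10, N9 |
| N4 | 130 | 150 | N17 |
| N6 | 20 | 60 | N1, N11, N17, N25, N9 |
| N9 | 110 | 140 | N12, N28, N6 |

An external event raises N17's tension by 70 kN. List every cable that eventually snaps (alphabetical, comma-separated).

Round 1 — N17 at 80 > 60. N17 snaps.
  N17 sheds 80 kN to N12, N4, N6: 26 each (2 lost).
    N12: 20+26 = 46 ≤ 80
    N4: 130+26 = 156 > 150
    N6: 20+26 = 46 ≤ 60
Round 2 — N4 snaps.
  N4 sheds 156 kN: no online neighbours, lost.
No further breaks.

N17, N4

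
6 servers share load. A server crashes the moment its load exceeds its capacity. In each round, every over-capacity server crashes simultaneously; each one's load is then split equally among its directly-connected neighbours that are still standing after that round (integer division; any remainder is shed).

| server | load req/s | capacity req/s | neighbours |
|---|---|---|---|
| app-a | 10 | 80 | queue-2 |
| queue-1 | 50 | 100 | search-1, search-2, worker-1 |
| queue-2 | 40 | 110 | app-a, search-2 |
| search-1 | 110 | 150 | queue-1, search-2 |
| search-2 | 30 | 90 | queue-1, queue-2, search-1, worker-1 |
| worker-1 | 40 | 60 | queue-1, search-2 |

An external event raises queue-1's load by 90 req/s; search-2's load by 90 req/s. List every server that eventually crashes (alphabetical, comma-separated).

Round 1 — queue-1 at 140 > 100; search-2 at 120 > 90. queue-1, search-2 crash.
  queue-1 sheds 140 req/s to search-1, worker-1: 70 each.
    search-1: 110+70 = 180 > 150
    worker-1: 40+70 = 110 > 60
  search-2 sheds 120 req/s to queue-2, search-1, worker-1: 40 each.
    queue-2: 40+40 = 80 ≤ 110
    search-1: 180+40 = 220 > 150
    worker-1: 110+40 = 150 > 60
Round 2 — search-1, worker-1 crash.
  search-1 sheds 220 req/s: no online neighbours, lost.
  worker-1 sheds 150 req/s: no online neighbours, lost.
No further crashes.

queue-1, search-1, search-2, worker-1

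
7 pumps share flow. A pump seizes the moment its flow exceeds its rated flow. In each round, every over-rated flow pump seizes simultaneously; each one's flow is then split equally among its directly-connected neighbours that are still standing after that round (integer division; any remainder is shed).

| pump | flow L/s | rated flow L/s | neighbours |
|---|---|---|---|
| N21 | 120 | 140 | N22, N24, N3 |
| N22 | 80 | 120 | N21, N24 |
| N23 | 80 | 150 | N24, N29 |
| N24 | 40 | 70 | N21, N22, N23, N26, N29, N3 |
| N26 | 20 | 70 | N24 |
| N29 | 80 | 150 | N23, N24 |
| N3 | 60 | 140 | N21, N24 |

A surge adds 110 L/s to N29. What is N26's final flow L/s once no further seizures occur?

Round 1 — N29 at 190 > 150. N29 seizes.
  N29 sheds 190 L/s to N23, N24: 95 each.
    N23: 80+95 = 175 > 150
    N24: 40+95 = 135 > 70
Round 2 — N23, N24 seize.
  N23 sheds 175 L/s: no online neighbours, lost.
  N24 sheds 135 L/s to N21, N22, N26, N3: 33 each (3 lost).
    N21: 120+33 = 153 > 140
    N22: 80+33 = 113 ≤ 120
    N26: 20+33 = 53 ≤ 70
    N3: 60+33 = 93 ≤ 140
Round 3 — N21 seizes.
  N21 sheds 153 L/s to N22, N3: 76 each (1 lost).
    N22: 113+76 = 189 > 120
    N3: 93+76 = 169 > 140
Round 4 — N22, N3 seize.
  N22 sheds 189 L/s: no online neighbours, lost.
  N3 sheds 169 L/s: no online neighbours, lost.
No further seizures.

53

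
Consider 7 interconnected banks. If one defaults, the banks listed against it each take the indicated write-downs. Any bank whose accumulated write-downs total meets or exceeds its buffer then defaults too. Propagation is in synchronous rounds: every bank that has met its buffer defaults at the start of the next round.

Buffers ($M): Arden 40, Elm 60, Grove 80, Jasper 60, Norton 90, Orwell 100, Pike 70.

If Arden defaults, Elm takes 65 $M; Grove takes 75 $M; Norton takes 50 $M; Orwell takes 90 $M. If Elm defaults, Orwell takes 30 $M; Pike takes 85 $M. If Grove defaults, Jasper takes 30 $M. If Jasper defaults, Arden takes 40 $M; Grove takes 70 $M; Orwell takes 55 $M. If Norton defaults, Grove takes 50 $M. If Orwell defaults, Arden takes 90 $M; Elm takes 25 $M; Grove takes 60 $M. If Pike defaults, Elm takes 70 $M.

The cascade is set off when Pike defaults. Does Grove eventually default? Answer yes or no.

Round 1 — Pike defaults (initial).
  Elm: +70 → 70 ≥ 60
Round 2 — Elm defaults.
  Orwell: +30 → 30 < 100
No further defaults.

no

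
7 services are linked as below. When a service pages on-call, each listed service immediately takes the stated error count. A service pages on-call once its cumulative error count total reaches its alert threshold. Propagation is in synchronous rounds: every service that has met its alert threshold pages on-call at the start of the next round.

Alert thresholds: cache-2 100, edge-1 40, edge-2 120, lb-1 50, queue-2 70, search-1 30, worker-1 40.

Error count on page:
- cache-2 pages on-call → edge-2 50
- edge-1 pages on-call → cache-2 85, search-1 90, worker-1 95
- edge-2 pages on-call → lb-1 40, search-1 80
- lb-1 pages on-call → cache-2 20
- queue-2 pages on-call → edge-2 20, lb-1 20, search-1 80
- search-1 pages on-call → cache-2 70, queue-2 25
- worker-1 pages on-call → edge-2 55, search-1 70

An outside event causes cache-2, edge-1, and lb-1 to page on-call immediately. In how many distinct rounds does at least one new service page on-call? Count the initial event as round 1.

Round 1 — cache-2, edge-1, lb-1 page on-call (initial).
  edge-2: +50 → 50 < 120
  search-1: +90 → 90 ≥ 30
  worker-1: +95 → 95 ≥ 40
Round 2 — search-1, worker-1 page on-call.
  edge-2: +55 → 105 < 120
  queue-2: +25 → 25 < 70
No further pages.

2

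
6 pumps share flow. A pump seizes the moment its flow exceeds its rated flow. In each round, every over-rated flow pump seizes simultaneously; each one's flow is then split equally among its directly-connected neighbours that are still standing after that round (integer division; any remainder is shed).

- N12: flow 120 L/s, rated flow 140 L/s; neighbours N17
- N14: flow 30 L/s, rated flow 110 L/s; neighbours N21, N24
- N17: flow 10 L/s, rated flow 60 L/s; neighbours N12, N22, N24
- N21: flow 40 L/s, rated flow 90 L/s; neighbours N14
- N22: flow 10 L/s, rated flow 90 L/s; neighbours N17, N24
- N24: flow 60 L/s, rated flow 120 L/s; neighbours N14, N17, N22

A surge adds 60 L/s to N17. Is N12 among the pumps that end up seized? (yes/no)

Round 1 — N17 at 70 > 60. N17 seizes.
  N17 sheds 70 L/s to N12, N22, N24: 23 each (1 lost).
    N12: 120+23 = 143 > 140
    N22: 10+23 = 33 ≤ 90
    N24: 60+23 = 83 ≤ 120
Round 2 — N12 seizes.
  N12 sheds 143 L/s: no online neighbours, lost.
No further seizures.

yes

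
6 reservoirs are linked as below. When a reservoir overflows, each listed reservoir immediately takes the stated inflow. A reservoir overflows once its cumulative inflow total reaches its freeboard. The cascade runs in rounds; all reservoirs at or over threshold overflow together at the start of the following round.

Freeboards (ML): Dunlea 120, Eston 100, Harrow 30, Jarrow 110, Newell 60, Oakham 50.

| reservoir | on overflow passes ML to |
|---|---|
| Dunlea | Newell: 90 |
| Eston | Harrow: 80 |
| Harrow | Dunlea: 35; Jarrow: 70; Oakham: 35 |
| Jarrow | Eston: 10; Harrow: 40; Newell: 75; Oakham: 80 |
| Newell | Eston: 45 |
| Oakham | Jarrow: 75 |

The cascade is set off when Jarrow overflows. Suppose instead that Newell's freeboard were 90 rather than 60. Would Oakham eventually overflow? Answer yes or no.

yes

With Newell's freeboard at 90:
Round 1 — Jarrow overflows (initial).
  Eston: +10 → 10 < 100
  Harrow: +40 → 40 ≥ 30
  Newell: +75 → 75 < 90
  Oakham: +80 → 80 ≥ 50
Round 2 — Harrow, Oakham overflow.
  Dunlea: +35 → 35 < 120
No further overflows.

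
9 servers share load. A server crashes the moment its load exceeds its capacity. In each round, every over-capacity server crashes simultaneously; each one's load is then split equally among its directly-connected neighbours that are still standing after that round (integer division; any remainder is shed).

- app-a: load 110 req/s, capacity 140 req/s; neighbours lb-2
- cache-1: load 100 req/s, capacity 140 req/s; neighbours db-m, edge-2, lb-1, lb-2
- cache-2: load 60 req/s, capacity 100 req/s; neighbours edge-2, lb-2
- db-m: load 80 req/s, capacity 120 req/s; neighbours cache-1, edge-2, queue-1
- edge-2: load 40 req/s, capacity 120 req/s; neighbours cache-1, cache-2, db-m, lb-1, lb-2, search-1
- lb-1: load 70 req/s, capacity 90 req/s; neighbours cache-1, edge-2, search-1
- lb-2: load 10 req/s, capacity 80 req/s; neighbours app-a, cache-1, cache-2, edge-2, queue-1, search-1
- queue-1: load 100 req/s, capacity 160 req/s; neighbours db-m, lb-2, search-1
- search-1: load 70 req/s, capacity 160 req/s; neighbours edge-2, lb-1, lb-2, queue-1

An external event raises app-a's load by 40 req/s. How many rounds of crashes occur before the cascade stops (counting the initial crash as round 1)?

2

Round 1 — app-a at 150 > 140. app-a crashes.
  app-a sheds 150 req/s to lb-2: 150 each.
    lb-2: 10+150 = 160 > 80
Round 2 — lb-2 crashes.
  lb-2 sheds 160 req/s to cache-1, cache-2, edge-2, queue-1, search-1: 32 each.
    cache-1: 100+32 = 132 ≤ 140
    cache-2: 60+32 = 92 ≤ 100
    edge-2: 40+32 = 72 ≤ 120
    queue-1: 100+32 = 132 ≤ 160
    search-1: 70+32 = 102 ≤ 160
No further crashes.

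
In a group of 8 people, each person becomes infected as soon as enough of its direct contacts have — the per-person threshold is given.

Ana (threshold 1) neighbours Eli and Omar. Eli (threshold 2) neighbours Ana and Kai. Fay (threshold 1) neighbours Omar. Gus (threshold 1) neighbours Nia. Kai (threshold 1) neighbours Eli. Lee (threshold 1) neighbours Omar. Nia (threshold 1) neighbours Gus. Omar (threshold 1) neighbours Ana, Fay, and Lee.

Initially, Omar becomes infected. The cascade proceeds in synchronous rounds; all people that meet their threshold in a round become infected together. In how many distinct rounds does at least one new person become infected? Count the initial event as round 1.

Round 1 — Omar becomes infected (initial).
Round 2 — checking thresholds:
  Ana: 1 of 2 neighbours ≥ 1, becomes infected.
  Fay: 1 of 1 neighbours ≥ 1, becomes infected.
  Lee: 1 of 1 neighbours ≥ 1, becomes infected.
Round 3 — no new infections; cascade stops.

2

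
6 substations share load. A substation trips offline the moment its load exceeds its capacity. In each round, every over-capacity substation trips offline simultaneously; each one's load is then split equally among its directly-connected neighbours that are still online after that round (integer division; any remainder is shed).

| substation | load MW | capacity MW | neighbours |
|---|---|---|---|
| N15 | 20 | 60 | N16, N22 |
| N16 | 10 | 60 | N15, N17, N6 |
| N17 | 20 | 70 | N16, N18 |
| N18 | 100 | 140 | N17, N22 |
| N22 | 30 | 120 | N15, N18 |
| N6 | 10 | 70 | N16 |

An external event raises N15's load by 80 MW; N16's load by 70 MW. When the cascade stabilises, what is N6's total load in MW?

50

Round 1 — N15 at 100 > 60; N16 at 80 > 60. N15, N16 trip offline.
  N15 sheds 100 MW to N22: 100 each.
    N22: 30+100 = 130 > 120
  N16 sheds 80 MW to N17, N6: 40 each.
    N17: 20+40 = 60 ≤ 70
    N6: 10+40 = 50 ≤ 70
Round 2 — N22 trips offline.
  N22 sheds 130 MW to N18: 130 each.
    N18: 100+130 = 230 > 140
Round 3 — N18 trips offline.
  N18 sheds 230 MW to N17: 230 each.
    N17: 60+230 = 290 > 70
Round 4 — N17 trips offline.
  N17 sheds 290 MW: no online neighbours, lost.
No further trips.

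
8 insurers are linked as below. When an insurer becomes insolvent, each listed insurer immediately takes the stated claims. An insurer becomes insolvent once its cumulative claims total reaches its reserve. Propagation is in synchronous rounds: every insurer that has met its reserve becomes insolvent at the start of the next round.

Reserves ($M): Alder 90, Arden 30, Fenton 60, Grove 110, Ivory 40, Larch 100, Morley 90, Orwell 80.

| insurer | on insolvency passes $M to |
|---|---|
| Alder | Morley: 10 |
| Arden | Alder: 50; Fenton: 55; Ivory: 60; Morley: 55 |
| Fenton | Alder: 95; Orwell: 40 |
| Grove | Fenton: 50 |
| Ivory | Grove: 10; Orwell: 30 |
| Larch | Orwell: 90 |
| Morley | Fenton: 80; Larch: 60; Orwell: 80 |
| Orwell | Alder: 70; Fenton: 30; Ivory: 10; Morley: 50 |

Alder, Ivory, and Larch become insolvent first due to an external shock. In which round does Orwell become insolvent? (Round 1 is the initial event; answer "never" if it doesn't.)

2

Round 1 — Alder, Ivory, Larch become insolvent (initial).
  Grove: +10 → 10 < 110
  Morley: +10 → 10 < 90
  Orwell: +30+90 → 120 ≥ 80
Round 2 — Orwell becomes insolvent.
  Fenton: +30 → 30 < 60
  Morley: +50 → 60 < 90
No further insolvencies.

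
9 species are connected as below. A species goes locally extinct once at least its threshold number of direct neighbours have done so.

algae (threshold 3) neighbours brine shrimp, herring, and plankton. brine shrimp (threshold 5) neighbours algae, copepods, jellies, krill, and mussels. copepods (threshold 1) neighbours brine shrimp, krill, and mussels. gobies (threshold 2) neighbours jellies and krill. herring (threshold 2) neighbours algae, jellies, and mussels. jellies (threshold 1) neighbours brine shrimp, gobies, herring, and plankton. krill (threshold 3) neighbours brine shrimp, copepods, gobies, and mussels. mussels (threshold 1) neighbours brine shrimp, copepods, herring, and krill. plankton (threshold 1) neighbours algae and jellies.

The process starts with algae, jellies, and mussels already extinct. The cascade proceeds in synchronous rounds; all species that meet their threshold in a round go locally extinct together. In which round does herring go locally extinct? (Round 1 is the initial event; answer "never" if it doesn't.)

Round 1 — algae, jellies, mussels go locally extinct (initial).
Round 2 — checking thresholds:
  brine shrimp: 3 of 5 neighbours < 5, below threshold.
  copepods: 1 of 3 neighbours ≥ 1, goes locally extinct.
  gobies: 1 of 2 neighbours < 2, below threshold.
  herring: 3 of 3 neighbours ≥ 2, goes locally extinct.
  krill: 1 of 4 neighbours < 3, below threshold.
  plankton: 2 of 2 neighbours ≥ 1, goes locally extinct.
Round 3 — no new extinctions; cascade stops.

2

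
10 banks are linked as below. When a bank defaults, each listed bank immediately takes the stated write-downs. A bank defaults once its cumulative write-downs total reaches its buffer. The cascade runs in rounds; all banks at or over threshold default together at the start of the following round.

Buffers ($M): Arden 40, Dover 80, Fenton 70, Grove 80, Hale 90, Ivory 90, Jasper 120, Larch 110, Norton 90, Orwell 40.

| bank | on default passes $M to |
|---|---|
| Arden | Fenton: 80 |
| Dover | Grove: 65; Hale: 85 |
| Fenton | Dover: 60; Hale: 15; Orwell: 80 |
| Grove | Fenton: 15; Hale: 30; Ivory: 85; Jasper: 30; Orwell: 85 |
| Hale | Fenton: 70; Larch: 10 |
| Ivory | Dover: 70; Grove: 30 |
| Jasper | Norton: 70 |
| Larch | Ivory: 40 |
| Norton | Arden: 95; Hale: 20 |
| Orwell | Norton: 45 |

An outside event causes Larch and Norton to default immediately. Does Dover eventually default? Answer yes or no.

Round 1 — Larch, Norton default (initial).
  Arden: +95 → 95 ≥ 40
  Hale: +20 → 20 < 90
  Ivory: +40 → 40 < 90
Round 2 — Arden defaults.
  Fenton: +80 → 80 ≥ 70
Round 3 — Fenton defaults.
  Dover: +60 → 60 < 80
  Hale: +15 → 35 < 90
  Orwell: +80 → 80 ≥ 40
Round 4 — Orwell defaults.
No further defaults.

no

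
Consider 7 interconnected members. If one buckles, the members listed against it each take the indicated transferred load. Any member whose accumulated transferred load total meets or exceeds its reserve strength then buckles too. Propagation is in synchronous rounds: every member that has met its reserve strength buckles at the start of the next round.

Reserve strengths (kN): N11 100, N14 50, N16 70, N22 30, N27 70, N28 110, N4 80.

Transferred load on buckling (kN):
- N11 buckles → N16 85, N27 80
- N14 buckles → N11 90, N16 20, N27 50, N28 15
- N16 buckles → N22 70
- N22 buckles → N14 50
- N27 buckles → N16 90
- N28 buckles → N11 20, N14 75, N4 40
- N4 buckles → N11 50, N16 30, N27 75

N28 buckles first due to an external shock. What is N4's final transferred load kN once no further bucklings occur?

Round 1 — N28 buckles (initial).
  N11: +20 → 20 < 100
  N14: +75 → 75 ≥ 50
  N4: +40 → 40 < 80
Round 2 — N14 buckles.
  N11: +90 → 110 ≥ 100
  N16: +20 → 20 < 70
  N27: +50 → 50 < 70
Round 3 — N11 buckles.
  N16: +85 → 105 ≥ 70
  N27: +80 → 130 ≥ 70
Round 4 — N16, N27 buckle.
  N22: +70 → 70 ≥ 30
Round 5 — N22 buckles.
No further bucklings.

40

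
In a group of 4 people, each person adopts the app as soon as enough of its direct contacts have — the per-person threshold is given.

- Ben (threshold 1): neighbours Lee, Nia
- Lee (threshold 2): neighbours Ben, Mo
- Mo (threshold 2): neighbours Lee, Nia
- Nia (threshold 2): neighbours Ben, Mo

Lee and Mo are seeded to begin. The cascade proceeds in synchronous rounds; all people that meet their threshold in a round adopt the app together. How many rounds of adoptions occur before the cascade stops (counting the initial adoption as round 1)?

3

Round 1 — Lee, Mo adopt the app (initial).
Round 2 — checking thresholds:
  Ben: 1 of 2 neighbours ≥ 1, adopts the app.
  Nia: 1 of 2 neighbours < 2, below threshold.
Round 3 — checking thresholds:
  Nia: 2 of 2 neighbours ≥ 2, adopts the app.
Round 4 — no new adoptions; cascade stops.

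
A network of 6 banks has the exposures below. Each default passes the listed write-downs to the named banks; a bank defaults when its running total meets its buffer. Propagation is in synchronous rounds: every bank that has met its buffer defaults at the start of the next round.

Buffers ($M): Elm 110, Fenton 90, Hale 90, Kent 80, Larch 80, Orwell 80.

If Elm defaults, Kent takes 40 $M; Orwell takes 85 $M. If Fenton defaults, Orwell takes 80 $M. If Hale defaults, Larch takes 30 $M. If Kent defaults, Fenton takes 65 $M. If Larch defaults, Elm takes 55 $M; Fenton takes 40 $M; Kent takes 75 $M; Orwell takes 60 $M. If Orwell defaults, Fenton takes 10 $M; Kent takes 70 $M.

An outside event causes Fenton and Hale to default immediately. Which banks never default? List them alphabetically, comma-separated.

Elm, Kent, Larch

Round 1 — Fenton, Hale default (initial).
  Larch: +30 → 30 < 80
  Orwell: +80 → 80 ≥ 80
Round 2 — Orwell defaults.
  Kent: +70 → 70 < 80
No further defaults.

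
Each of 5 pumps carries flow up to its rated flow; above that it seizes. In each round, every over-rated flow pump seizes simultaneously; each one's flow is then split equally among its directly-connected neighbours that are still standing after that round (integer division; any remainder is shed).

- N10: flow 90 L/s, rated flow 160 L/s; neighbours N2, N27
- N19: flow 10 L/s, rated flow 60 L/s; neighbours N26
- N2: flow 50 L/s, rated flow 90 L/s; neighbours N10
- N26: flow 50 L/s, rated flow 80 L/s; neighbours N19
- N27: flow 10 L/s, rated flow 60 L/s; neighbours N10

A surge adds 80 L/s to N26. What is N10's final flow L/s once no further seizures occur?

90

Round 1 — N26 at 130 > 80. N26 seizes.
  N26 sheds 130 L/s to N19: 130 each.
    N19: 10+130 = 140 > 60
Round 2 — N19 seizes.
  N19 sheds 140 L/s: no online neighbours, lost.
No further seizures.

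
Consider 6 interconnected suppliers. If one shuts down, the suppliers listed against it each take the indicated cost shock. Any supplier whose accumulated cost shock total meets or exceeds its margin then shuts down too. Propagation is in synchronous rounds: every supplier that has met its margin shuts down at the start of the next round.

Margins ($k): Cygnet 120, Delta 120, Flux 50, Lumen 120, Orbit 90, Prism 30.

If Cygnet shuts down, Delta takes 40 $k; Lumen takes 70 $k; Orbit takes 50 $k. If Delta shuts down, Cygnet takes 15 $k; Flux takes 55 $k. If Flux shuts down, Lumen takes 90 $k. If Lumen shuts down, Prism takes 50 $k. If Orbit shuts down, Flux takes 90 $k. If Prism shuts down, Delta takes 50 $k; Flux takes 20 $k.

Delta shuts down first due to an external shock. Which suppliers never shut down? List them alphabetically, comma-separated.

Round 1 — Delta shuts down (initial).
  Cygnet: +15 → 15 < 120
  Flux: +55 → 55 ≥ 50
Round 2 — Flux shuts down.
  Lumen: +90 → 90 < 120
No further shutdowns.

Cygnet, Lumen, Orbit, Prism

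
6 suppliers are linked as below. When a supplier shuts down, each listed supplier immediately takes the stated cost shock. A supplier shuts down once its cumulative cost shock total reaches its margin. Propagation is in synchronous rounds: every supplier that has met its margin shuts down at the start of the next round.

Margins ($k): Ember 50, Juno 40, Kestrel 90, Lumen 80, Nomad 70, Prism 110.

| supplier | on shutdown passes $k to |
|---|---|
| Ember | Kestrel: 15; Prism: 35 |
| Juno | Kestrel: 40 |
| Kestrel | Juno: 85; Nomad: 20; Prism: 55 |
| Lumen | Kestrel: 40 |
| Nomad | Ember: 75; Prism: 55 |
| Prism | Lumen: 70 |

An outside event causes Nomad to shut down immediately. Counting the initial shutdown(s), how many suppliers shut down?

Round 1 — Nomad shuts down (initial).
  Ember: +75 → 75 ≥ 50
  Prism: +55 → 55 < 110
Round 2 — Ember shuts down.
  Kestrel: +15 → 15 < 90
  Prism: +35 → 90 < 110
No further shutdowns.

2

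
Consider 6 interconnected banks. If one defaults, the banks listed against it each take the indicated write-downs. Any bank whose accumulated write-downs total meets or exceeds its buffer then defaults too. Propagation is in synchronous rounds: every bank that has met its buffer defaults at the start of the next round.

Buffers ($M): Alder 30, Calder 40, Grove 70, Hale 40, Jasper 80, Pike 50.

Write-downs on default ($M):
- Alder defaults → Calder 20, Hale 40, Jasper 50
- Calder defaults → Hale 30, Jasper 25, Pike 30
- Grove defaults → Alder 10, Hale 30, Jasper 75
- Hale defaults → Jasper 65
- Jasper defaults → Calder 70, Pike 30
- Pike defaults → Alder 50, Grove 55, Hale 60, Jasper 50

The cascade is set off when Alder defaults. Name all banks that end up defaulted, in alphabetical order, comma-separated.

Round 1 — Alder defaults (initial).
  Calder: +20 → 20 < 40
  Hale: +40 → 40 ≥ 40
  Jasper: +50 → 50 < 80
Round 2 — Hale defaults.
  Jasper: +65 → 115 ≥ 80
Round 3 — Jasper defaults.
  Calder: +70 → 90 ≥ 40
  Pike: +30 → 30 < 50
Round 4 — Calder defaults.
  Pike: +30 → 60 ≥ 50
Round 5 — Pike defaults.
  Grove: +55 → 55 < 70
No further defaults.

Alder, Calder, Hale, Jasper, Pike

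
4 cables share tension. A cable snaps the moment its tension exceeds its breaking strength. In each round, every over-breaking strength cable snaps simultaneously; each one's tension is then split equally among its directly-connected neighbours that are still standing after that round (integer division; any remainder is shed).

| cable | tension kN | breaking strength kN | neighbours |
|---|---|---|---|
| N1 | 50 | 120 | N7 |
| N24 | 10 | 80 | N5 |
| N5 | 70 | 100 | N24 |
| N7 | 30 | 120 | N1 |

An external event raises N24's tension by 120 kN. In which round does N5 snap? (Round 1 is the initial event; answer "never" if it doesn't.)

2

Round 1 — N24 at 130 > 80. N24 snaps.
  N24 sheds 130 kN to N5: 130 each.
    N5: 70+130 = 200 > 100
Round 2 — N5 snaps.
  N5 sheds 200 kN: no online neighbours, lost.
No further breaks.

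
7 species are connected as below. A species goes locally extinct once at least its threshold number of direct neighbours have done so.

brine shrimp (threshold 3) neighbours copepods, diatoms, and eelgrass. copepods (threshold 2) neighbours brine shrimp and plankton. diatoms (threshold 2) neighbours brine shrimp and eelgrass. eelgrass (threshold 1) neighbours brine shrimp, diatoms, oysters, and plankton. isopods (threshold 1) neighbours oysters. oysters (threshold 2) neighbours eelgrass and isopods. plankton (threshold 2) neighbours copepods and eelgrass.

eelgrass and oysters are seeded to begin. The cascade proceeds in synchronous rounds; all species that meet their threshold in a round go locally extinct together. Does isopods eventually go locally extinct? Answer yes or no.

Round 1 — eelgrass, oysters go locally extinct (initial).
Round 2 — checking thresholds:
  brine shrimp: 1 of 3 neighbours < 3, not yet.
  diatoms: 1 of 2 neighbours < 2, not yet.
  isopods: 1 of 1 neighbours ≥ 1, goes locally extinct.
  plankton: 1 of 2 neighbours < 2, not yet.
Round 3 — no new extinctions; cascade stops.

yes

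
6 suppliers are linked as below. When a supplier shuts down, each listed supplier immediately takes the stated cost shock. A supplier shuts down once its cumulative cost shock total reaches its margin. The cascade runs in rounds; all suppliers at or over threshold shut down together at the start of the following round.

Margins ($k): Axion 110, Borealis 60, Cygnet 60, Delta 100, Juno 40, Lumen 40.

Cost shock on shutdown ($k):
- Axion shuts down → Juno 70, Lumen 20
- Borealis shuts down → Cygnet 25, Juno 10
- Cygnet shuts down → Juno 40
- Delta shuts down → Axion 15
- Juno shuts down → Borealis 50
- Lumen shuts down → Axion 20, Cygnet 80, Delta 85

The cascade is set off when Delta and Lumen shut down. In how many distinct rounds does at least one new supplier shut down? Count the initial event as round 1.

Round 1 — Delta, Lumen shut down (initial).
  Axion: +15+20 → 35 < 110
  Cygnet: +80 → 80 ≥ 60
Round 2 — Cygnet shuts down.
  Juno: +40 → 40 ≥ 40
Round 3 — Juno shuts down.
  Borealis: +50 → 50 < 60
No further shutdowns.

3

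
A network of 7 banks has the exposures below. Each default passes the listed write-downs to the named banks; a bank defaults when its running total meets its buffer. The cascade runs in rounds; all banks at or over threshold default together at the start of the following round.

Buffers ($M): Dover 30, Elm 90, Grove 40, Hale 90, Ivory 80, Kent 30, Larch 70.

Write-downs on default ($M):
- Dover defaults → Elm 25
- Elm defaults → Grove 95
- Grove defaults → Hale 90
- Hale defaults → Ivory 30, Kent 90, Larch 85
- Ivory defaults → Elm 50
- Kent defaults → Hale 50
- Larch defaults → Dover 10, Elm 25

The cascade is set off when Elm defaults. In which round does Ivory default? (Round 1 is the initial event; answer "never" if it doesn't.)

Round 1 — Elm defaults (initial).
  Grove: +95 → 95 ≥ 40
Round 2 — Grove defaults.
  Hale: +90 → 90 ≥ 90
Round 3 — Hale defaults.
  Ivory: +30 → 30 < 80
  Kent: +90 → 90 ≥ 30
  Larch: +85 → 85 ≥ 70
Round 4 — Kent, Larch default.
  Dover: +10 → 10 < 30
No further defaults.

never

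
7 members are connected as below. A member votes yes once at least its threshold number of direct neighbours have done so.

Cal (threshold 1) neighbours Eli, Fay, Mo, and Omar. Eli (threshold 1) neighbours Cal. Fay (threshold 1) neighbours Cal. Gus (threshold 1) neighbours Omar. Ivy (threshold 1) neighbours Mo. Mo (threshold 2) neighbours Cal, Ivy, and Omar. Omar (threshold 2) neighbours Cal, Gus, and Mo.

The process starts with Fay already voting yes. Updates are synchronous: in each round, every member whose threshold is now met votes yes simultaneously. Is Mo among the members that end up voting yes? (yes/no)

no

Round 1 — Fay votes yes (initial).
Round 2 — checking thresholds:
  Cal: 1 of 4 neighbours ≥ 1, votes yes.
Round 3 — checking thresholds:
  Eli: 1 of 1 neighbours ≥ 1, votes yes.
  Mo: 1 of 3 neighbours < 2, below threshold.
  Omar: 1 of 3 neighbours < 2, below threshold.
Round 4 — no new yes votes; cascade stops.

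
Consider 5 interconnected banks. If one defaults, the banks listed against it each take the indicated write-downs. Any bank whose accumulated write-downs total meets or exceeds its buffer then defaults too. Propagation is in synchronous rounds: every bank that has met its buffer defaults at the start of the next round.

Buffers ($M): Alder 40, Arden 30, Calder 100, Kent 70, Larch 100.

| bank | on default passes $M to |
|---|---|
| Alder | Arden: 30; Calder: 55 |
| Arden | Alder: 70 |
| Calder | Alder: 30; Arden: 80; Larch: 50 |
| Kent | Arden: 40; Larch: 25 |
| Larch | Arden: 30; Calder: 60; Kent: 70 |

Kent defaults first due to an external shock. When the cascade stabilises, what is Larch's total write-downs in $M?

Round 1 — Kent defaults (initial).
  Arden: +40 → 40 ≥ 30
  Larch: +25 → 25 < 100
Round 2 — Arden defaults.
  Alder: +70 → 70 ≥ 40
Round 3 — Alder defaults.
  Calder: +55 → 55 < 100
No further defaults.

25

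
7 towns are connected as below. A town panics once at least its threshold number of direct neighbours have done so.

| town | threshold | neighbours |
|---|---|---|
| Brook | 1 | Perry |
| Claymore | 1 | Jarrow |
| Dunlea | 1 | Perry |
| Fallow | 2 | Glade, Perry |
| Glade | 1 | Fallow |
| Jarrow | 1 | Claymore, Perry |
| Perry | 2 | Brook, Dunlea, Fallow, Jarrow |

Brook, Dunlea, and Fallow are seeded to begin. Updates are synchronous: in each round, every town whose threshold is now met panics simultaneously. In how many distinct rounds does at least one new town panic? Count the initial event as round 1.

Round 1 — Brook, Dunlea, Fallow panic (initial).
Round 2 — checking thresholds:
  Glade: 1 of 1 neighbours ≥ 1, panics.
  Perry: 3 of 4 neighbours ≥ 2, panics.
Round 3 — checking thresholds:
  Jarrow: 1 of 2 neighbours ≥ 1, panics.
Round 4 — checking thresholds:
  Claymore: 1 of 1 neighbours ≥ 1, panics.
Round 5 — no new panics; cascade stops.

4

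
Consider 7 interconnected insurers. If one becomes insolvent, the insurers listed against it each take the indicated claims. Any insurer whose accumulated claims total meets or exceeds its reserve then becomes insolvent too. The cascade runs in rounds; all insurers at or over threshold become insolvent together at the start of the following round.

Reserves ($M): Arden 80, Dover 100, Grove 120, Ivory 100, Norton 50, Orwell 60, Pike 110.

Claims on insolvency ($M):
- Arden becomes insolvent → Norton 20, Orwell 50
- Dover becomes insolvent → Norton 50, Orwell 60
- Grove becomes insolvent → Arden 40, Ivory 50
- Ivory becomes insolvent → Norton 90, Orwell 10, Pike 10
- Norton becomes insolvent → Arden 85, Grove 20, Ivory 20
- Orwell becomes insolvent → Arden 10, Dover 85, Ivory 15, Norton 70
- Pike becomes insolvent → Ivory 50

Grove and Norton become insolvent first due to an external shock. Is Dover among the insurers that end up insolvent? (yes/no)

no

Round 1 — Grove, Norton become insolvent (initial).
  Arden: +40+85 → 125 ≥ 80
  Ivory: +50+20 → 70 < 100
Round 2 — Arden becomes insolvent.
  Orwell: +50 → 50 < 60
No further insolvencies.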